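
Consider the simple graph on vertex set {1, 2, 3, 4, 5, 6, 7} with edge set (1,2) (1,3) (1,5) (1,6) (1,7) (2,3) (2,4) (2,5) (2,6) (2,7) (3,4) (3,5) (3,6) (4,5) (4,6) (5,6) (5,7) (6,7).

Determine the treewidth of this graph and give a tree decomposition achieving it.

Treewidth 4.
Bags: B1 = {1, 2, 3, 5, 6}  B2 = {1, 2, 5, 6, 7}  B3 = {2, 3, 4, 5, 6}
Tree: B1–B2, B1–B3

Every bag has size at most 5, so the width is 5 − 1 = 4 and tw(G) ≤ 4. For the lower bound, the 5 vertices {1, 2, 3, 5, 6} are pairwise adjacent, and any tree decomposition puts a clique entirely inside one bag — forcing width ≥ 4. The upper and lower bounds meet at 4, so that is the treewidth.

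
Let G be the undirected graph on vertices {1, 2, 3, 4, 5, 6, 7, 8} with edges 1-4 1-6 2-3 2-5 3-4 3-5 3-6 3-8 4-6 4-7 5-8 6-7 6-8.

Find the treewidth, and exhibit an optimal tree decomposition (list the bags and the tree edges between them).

Every bag has size at most 3, so the width is 3 − 1 = 2 and tw(G) ≤ 2. On the other hand G contains the 3-clique {1, 4, 6}. A clique must lie in a single bag of any decomposition, so no decomposition can have width below 2. The upper and lower bounds meet at 2, so that is the treewidth.

Treewidth 2.
One optimal decomposition is:
Bags: B1 = {3, 5, 8}  B2 = {2, 3, 5}  B3 = {3, 6, 8}  B4 = {3, 4, 6}  B5 = {1, 4, 6}  B6 = {4, 6, 7}
Tree: B1–B2, B1–B3, B3–B4, B4–B5, B4–B6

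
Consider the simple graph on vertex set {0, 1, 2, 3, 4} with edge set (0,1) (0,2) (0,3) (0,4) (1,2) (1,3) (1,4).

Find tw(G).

A width-2 tree decomposition is:
Bags: B1 = {0, 1, 2}  B2 = {0, 1, 3}  B3 = {0, 1, 4}
Tree: B1–B2, B2–B3
The largest bag has 3 vertices, giving width 2; this decomposition certifies tw(G) ≤ 2. On the other hand G contains the 3-clique {0, 1, 2}. A clique must lie in a single bag of any decomposition, so no decomposition can have width below 2. Combining the bounds, tw(G) = 2.

2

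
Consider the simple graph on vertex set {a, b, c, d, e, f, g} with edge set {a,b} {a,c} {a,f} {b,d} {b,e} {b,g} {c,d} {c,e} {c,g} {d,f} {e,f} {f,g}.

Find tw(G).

A width-3 tree decomposition is:
Bags: B1 = {b, c, d, f}  B2 = {b, c, e, f}  B3 = {b, c, f, g}  B4 = {a, b, c, f}
Tree: B1–B2, B2–B3, B3–B4
Each bag holds 4 vertices, so the decomposition has width 3, which upper-bounds the treewidth. For the lower bound: the 4 vertex sets {b,d}, {e,f}, {c}, {g} are disjoint, each induces a connected subgraph, and every pair is joined by at least one edge of G. Contracting each set to a single vertex therefore yields K_{4} as a minor, and since treewidth is minor-monotone, tw(G) ≥ tw(K_{4}) = 3. Hence tw(G) = 3 exactly.

3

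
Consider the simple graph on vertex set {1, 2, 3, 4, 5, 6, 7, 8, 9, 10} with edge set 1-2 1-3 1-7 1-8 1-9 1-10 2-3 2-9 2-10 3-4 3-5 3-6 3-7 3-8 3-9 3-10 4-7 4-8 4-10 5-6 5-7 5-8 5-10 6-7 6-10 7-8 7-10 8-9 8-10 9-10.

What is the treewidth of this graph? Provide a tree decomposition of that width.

Each bag holds 5 vertices, so the decomposition has width 4, which upper-bounds the treewidth. For the lower bound, the 5 vertices {1, 3, 8, 9, 10} are pairwise adjacent, and any tree decomposition puts a clique entirely inside one bag — forcing width ≥ 4. Hence tw(G) = 4 exactly.

Treewidth 4.
One optimal decomposition is:
Bags: B1 = {1, 3, 7, 8, 10}  B2 = {3, 4, 7, 8, 10}  B3 = {3, 5, 7, 8, 10}  B4 = {1, 3, 8, 9, 10}  B5 = {3, 5, 6, 7, 10}  B6 = {1, 2, 3, 9, 10}
Tree: B1–B2, B2–B3, B1–B4, B3–B5, B4–B6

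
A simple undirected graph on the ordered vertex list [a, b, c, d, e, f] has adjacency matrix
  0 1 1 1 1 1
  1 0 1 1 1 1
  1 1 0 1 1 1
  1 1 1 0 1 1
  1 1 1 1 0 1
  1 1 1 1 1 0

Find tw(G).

A width-5 tree decomposition is:
Bags: B1 = {a, b, c, d, e, f}
Tree: (single bag)
With just one bag of size 6, the width is 6 − 1 = 5, so tw(G) ≤ 5. On the other hand G contains the 6-clique {a, b, c, d, e, f}. A clique must lie in a single bag of any decomposition, so no decomposition can have width below 5. Hence tw(G) = 5 exactly.

5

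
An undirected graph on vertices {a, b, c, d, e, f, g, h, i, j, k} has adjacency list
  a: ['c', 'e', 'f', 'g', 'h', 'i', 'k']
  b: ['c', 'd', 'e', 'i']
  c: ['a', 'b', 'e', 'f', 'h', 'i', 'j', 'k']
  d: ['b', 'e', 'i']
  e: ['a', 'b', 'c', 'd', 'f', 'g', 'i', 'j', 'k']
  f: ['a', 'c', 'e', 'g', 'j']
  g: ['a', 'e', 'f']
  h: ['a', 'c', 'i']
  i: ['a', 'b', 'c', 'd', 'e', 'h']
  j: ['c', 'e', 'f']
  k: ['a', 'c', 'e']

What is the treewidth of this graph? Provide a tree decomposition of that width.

The largest bag has 4 vertices, giving width 3; this decomposition certifies tw(G) ≤ 3. Conversely, {b, d, e, i} is a clique of size 4, and the vertices of any clique must share a bag in every tree decomposition; so some bag has ≥ 4 vertices and tw(G) ≥ 3. The upper and lower bounds meet at 3, so that is the treewidth.

Treewidth 3.
Bags: B1 = {a, c, e, i}  B2 = {a, c, e, f}  B3 = {b, c, e, i}  B4 = {b, d, e, i}  B5 = {a, c, e, k}  B6 = {c, e, f, j}  B7 = {a, c, h, i}  B8 = {a, e, f, g}
Tree: B1–B2, B1–B3, B3–B4, B2–B5, B2–B6, B1–B7, B2–B8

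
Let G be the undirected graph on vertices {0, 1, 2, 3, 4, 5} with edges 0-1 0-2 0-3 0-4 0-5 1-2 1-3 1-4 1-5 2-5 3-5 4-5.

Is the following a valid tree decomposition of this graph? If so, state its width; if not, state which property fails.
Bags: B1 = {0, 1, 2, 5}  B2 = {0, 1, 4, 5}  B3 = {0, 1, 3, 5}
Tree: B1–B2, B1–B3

Vertex coverage: the bags together contain {0, 1, 2, 3, 4, 5}, the full vertex set. Edge coverage: each edge of G has both endpoints in at least one bag. Running intersection: for every vertex, the bags containing it form a connected subtree. All three properties hold, so this is a valid tree decomposition of width max|bag| − 1 = 3, and hence tw(G) ≤ 3.

Yes; width 3.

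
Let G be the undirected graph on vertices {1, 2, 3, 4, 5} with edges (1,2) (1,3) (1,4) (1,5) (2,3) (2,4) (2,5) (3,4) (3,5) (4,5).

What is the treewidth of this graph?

4

A width-4 tree decomposition is:
Bags: B1 = {1, 2, 3, 4, 5}
Tree: (single bag)
A single bag containing all 5 vertices is trivially a valid decomposition of width 4. Conversely, {1, 2, 3, 4, 5} is a clique of size 5, and the vertices of any clique must share a bag in every tree decomposition; so some bag has ≥ 5 vertices and tw(G) ≥ 4. The upper and lower bounds meet at 4, so that is the treewidth.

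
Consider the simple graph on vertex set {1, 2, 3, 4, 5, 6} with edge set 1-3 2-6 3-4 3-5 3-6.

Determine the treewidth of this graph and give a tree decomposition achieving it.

Treewidth 1.
One optimal decomposition is:
Bags: B1 = {1, 3}  B2 = {3, 6}  B3 = {3, 5}  B4 = {2, 6}  B5 = {3, 4}
Tree: B1–B2, B2–B3, B2–B4, B2–B5

Each bag holds 2 vertices, so the decomposition has width 1, which upper-bounds the treewidth. Since G has at least one edge (e.g. 3–1), it is not an edgeless graph, so tw(G) ≥ 1. Therefore the treewidth is 1.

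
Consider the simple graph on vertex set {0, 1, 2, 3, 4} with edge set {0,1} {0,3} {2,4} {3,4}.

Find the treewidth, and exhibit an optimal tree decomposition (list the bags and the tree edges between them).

Treewidth 1.
Bags: B1 = {2, 4}  B2 = {3, 4}  B3 = {0, 3}  B4 = {0, 1}
Tree: B1–B2, B2–B3, B3–B4

Each bag holds 2 vertices, so the decomposition has width 1, which upper-bounds the treewidth. Any graph with an edge has treewidth ≥ 1, and G has the edge 2–4. Combining the bounds, tw(G) = 1.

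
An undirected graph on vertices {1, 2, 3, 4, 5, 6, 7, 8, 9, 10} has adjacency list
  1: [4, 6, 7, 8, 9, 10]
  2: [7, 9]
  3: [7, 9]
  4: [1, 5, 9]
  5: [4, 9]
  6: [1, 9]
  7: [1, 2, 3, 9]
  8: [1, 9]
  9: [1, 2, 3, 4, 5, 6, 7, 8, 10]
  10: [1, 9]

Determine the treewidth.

A width-2 tree decomposition is:
Bags: B1 = {1, 7, 9}  B2 = {1, 9, 10}  B3 = {1, 6, 9}  B4 = {2, 7, 9}  B5 = {1, 4, 9}  B6 = {1, 8, 9}  B7 = {4, 5, 9}  B8 = {3, 7, 9}
Tree: B1–B2, B2–B3, B1–B4, B3–B5, B5–B6, B5–B7, B1–B8
Every bag has size at most 3, so the width is 3 − 1 = 2 and tw(G) ≤ 2. Conversely, {1, 4, 9} is a clique of size 3, and the vertices of any clique must share a bag in every tree decomposition; so some bag has ≥ 3 vertices and tw(G) ≥ 2. Hence tw(G) = 2 exactly.

2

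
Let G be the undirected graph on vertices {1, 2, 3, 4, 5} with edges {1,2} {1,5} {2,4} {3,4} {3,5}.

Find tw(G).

2

A width-2 tree decomposition is:
Bags: B1 = {2, 3, 4}  B2 = {1, 2, 3}  B3 = {1, 3, 5}
Tree: B1–B2, B2–B3
Every bag has size at most 3, so the width is 3 − 1 = 2 and tw(G) ≤ 2. The edges 3–4–2–1–5–3 form a cycle, so G is not a tree and its treewidth is at least 2. Hence tw(G) = 2 exactly.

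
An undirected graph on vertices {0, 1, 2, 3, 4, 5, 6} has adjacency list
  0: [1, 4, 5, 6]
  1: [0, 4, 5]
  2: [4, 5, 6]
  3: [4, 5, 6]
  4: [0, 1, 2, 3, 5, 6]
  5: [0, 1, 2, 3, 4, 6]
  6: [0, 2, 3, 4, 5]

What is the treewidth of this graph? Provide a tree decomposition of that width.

The largest bag has 4 vertices, giving width 3; this decomposition certifies tw(G) ≤ 3. Conversely, {0, 1, 4, 5} is a clique of size 4, and the vertices of any clique must share a bag in every tree decomposition; so some bag has ≥ 4 vertices and tw(G) ≥ 3. The upper and lower bounds meet at 3, so that is the treewidth.

Treewidth 3.
One optimal decomposition is:
Bags: B1 = {2, 4, 5, 6}  B2 = {3, 4, 5, 6}  B3 = {0, 4, 5, 6}  B4 = {0, 1, 4, 5}
Tree: B1–B2, B2–B3, B3–B4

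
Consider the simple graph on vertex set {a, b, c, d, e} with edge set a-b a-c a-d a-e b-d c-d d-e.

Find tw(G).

2

A width-2 tree decomposition is:
Bags: B1 = {a, d, e}  B2 = {a, b, d}  B3 = {a, c, d}
Tree: B1–B2, B2–B3
Each bag holds 3 vertices, so the decomposition has width 2, which upper-bounds the treewidth. For the lower bound, the 3 vertices {a, d, e} are pairwise adjacent, and any tree decomposition puts a clique entirely inside one bag — forcing width ≥ 2. Therefore the treewidth is 2.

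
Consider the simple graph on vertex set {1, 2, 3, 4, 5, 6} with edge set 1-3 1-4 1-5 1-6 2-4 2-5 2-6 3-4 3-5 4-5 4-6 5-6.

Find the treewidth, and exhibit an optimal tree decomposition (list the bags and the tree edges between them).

Treewidth 3.
Bags: B1 = {1, 4, 5, 6}  B2 = {1, 3, 4, 5}  B3 = {2, 4, 5, 6}
Tree: B1–B2, B1–B3

The largest bag has 4 vertices, giving width 3; this decomposition certifies tw(G) ≤ 3. On the other hand G contains the 4-clique {1, 3, 4, 5}. A clique must lie in a single bag of any decomposition, so no decomposition can have width below 3. Combining the bounds, tw(G) = 3.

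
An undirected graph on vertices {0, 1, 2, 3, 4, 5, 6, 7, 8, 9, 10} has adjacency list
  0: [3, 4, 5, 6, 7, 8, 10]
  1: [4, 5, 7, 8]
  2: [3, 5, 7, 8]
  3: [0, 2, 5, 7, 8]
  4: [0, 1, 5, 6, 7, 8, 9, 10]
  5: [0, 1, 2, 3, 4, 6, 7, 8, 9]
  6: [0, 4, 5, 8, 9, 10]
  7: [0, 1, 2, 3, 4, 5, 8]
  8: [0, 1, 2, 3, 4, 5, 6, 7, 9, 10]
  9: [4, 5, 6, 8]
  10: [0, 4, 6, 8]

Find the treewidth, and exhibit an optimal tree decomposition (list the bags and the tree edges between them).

Treewidth 4.
One optimal decomposition is:
Bags: B1 = {0, 4, 5, 7, 8}  B2 = {0, 3, 5, 7, 8}  B3 = {0, 4, 5, 6, 8}  B4 = {1, 4, 5, 7, 8}  B5 = {0, 4, 6, 8, 10}  B6 = {2, 3, 5, 7, 8}  B7 = {4, 5, 6, 8, 9}
Tree: B1–B2, B1–B3, B1–B4, B3–B5, B2–B6, B3–B7

Each bag holds 5 vertices, so the decomposition has width 4, which upper-bounds the treewidth. On the other hand G contains the 5-clique {0, 4, 6, 8, 10}. A clique must lie in a single bag of any decomposition, so no decomposition can have width below 4. The upper and lower bounds meet at 4, so that is the treewidth.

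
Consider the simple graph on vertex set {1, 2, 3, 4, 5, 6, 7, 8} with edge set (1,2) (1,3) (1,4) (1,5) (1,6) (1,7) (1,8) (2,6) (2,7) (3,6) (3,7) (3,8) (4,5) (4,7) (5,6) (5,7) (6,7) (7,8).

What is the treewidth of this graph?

A width-3 tree decomposition is:
Bags: B1 = {1, 3, 6, 7}  B2 = {1, 3, 7, 8}  B3 = {1, 5, 6, 7}  B4 = {1, 4, 5, 7}  B5 = {1, 2, 6, 7}
Tree: B1–B2, B1–B3, B3–B4, B1–B5
Every bag has size at most 4, so the width is 4 − 1 = 3 and tw(G) ≤ 3. On the other hand G contains the 4-clique {1, 3, 7, 8}. A clique must lie in a single bag of any decomposition, so no decomposition can have width below 3. Hence tw(G) = 3 exactly.

3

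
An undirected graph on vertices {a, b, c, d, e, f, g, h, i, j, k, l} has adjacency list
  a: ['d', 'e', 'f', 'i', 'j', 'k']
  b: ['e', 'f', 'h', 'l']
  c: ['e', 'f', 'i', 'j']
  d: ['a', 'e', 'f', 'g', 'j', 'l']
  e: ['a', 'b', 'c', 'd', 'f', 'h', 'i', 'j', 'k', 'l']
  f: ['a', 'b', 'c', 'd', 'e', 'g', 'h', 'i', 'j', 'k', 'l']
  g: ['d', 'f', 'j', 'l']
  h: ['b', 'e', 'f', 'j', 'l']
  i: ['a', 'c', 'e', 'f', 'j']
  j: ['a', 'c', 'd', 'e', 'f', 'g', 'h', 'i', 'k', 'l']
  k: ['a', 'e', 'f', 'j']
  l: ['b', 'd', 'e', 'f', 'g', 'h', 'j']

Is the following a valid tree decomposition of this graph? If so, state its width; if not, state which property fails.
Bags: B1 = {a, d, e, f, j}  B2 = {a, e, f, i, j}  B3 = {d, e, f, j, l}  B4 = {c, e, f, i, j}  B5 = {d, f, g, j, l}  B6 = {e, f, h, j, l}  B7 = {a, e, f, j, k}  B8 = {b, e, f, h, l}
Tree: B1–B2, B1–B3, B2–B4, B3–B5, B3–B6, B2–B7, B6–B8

Yes; width 4.

Checking the three conditions: (i) the bags cover all of {a, b, c, d, e, f, g, h, i, j, k, l}; (ii) for each edge, some bag contains both endpoints; (iii) the bags containing any fixed vertex form a subtree. All hold, so the decomposition is valid with width 5 − 1 = 4.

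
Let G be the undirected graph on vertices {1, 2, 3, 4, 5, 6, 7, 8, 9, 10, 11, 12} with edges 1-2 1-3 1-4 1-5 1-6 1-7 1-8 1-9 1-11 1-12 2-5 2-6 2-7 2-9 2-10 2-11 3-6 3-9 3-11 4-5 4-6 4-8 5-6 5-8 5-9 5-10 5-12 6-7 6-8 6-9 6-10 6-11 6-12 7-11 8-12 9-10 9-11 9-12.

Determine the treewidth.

4

A width-4 tree decomposition is:
Bags: B1 = {1, 5, 6, 9, 12}  B2 = {1, 2, 5, 6, 9}  B3 = {1, 2, 6, 9, 11}  B4 = {2, 5, 6, 9, 10}  B5 = {1, 3, 6, 9, 11}  B6 = {1, 5, 6, 8, 12}  B7 = {1, 4, 5, 6, 8}  B8 = {1, 2, 6, 7, 11}
Tree: B1–B2, B2–B3, B2–B4, B3–B5, B1–B6, B6–B7, B3–B8
The largest bag has 5 vertices, giving width 4; this decomposition certifies tw(G) ≤ 4. For the lower bound, the 5 vertices {1, 2, 6, 9, 11} are pairwise adjacent, and any tree decomposition puts a clique entirely inside one bag — forcing width ≥ 4. Hence tw(G) = 4 exactly.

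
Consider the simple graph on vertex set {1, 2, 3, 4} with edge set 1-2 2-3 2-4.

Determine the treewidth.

1

A width-1 tree decomposition is:
Bags: B1 = {2, 3}  B2 = {2, 4}  B3 = {1, 2}
Tree: B1–B2, B1–B3
Each bag holds 2 vertices, so the decomposition has width 1, which upper-bounds the treewidth. Since G has at least one edge (e.g. 2–3), it is not an edgeless graph, so tw(G) ≥ 1. Combining the bounds, tw(G) = 1.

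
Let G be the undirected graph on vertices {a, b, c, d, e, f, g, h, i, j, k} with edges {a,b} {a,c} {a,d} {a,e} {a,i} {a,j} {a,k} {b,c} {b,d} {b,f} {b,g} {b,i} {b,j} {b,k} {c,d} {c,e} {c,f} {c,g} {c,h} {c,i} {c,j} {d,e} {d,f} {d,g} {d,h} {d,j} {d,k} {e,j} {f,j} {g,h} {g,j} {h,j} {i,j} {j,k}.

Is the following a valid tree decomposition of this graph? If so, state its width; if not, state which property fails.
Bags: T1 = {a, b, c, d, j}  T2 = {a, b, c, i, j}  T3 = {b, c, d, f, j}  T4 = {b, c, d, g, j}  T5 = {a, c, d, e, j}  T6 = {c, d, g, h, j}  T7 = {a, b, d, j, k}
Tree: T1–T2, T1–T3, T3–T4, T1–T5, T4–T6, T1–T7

Vertex coverage: the bags together contain {a, b, c, d, e, f, g, h, i, j, k}, the full vertex set. Edge coverage: each edge of G has both endpoints in at least one bag. Running intersection: for every vertex, the bags containing it form a connected subtree. All three properties hold, so this is a valid tree decomposition of width max|bag| − 1 = 4, and hence tw(G) ≤ 4.

Yes; width 4.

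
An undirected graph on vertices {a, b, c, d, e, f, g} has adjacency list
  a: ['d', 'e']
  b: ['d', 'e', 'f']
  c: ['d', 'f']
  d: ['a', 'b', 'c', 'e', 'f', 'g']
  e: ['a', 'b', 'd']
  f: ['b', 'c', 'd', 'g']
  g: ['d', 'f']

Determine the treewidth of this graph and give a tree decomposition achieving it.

Treewidth 2.
Bags: B1 = {b, d, f}  B2 = {d, f, g}  B3 = {b, d, e}  B4 = {a, d, e}  B5 = {c, d, f}
Tree: B1–B2, B1–B3, B3–B4, B2–B5

The largest bag has 3 vertices, giving width 2; this decomposition certifies tw(G) ≤ 2. For the lower bound, the 3 vertices {a, d, e} are pairwise adjacent, and any tree decomposition puts a clique entirely inside one bag — forcing width ≥ 2. Hence tw(G) = 2 exactly.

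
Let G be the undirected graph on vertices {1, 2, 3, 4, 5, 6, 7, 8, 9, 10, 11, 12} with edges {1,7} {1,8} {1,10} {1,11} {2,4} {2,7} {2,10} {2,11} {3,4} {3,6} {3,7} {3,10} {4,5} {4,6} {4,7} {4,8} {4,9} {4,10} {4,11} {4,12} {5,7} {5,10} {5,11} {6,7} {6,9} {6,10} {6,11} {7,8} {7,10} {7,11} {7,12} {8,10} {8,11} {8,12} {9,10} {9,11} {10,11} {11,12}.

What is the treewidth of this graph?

4

A width-4 tree decomposition is:
Bags: B1 = {4, 7, 8, 10, 11}  B2 = {1, 7, 8, 10, 11}  B3 = {4, 6, 7, 10, 11}  B4 = {4, 6, 9, 10, 11}  B5 = {2, 4, 7, 10, 11}  B6 = {3, 4, 6, 7, 10}  B7 = {4, 7, 8, 11, 12}  B8 = {4, 5, 7, 10, 11}
Tree: B1–B2, B1–B3, B3–B4, B3–B5, B3–B6, B1–B7, B5–B8
Each bag holds 5 vertices, so the decomposition has width 4, which upper-bounds the treewidth. For the lower bound, the 5 vertices {1, 7, 8, 10, 11} are pairwise adjacent, and any tree decomposition puts a clique entirely inside one bag — forcing width ≥ 4. The upper and lower bounds meet at 4, so that is the treewidth.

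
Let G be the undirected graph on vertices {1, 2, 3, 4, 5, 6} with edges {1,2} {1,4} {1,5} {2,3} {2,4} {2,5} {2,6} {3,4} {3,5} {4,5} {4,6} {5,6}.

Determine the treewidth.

3

A width-3 tree decomposition is:
Bags: B1 = {1, 2, 4, 5}  B2 = {2, 4, 5, 6}  B3 = {2, 3, 4, 5}
Tree: B1–B2, B2–B3
Every bag has size at most 4, so the width is 4 − 1 = 3 and tw(G) ≤ 3. On the other hand G contains the 4-clique {1, 2, 4, 5}. A clique must lie in a single bag of any decomposition, so no decomposition can have width below 3. Therefore the treewidth is 3.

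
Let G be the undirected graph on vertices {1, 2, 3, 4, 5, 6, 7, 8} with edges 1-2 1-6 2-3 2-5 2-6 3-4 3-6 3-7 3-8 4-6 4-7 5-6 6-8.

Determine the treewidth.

2

A width-2 tree decomposition is:
Bags: B1 = {2, 5, 6}  B2 = {2, 3, 6}  B3 = {1, 2, 6}  B4 = {3, 4, 6}  B5 = {3, 6, 8}  B6 = {3, 4, 7}
Tree: B1–B2, B2–B3, B2–B4, B2–B5, B4–B6
Each bag holds 3 vertices, so the decomposition has width 2, which upper-bounds the treewidth. For the lower bound, the 3 vertices {3, 6, 8} are pairwise adjacent, and any tree decomposition puts a clique entirely inside one bag — forcing width ≥ 2. Hence tw(G) = 2 exactly.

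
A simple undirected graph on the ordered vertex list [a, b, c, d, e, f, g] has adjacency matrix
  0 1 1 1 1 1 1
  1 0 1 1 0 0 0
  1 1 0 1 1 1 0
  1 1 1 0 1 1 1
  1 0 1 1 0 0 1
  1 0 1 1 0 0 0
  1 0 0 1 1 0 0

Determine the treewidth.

A width-3 tree decomposition is:
Bags: B1 = {a, d, e, g}  B2 = {a, c, d, e}  B3 = {a, b, c, d}  B4 = {a, c, d, f}
Tree: B1–B2, B2–B3, B2–B4
Every bag has size at most 4, so the width is 4 − 1 = 3 and tw(G) ≤ 3. On the other hand G contains the 4-clique {a, d, e, g}. A clique must lie in a single bag of any decomposition, so no decomposition can have width below 3. Combining the bounds, tw(G) = 3.

3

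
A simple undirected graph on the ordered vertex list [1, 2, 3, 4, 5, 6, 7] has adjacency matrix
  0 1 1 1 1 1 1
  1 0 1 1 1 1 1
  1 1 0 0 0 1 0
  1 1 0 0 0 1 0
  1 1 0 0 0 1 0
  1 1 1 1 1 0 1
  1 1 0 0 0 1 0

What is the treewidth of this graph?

3

A width-3 tree decomposition is:
Bags: B1 = {1, 2, 5, 6}  B2 = {1, 2, 4, 6}  B3 = {1, 2, 3, 6}  B4 = {1, 2, 6, 7}
Tree: B1–B2, B2–B3, B2–B4
Every bag has size at most 4, so the width is 4 − 1 = 3 and tw(G) ≤ 3. On the other hand G contains the 4-clique {1, 2, 3, 6}. A clique must lie in a single bag of any decomposition, so no decomposition can have width below 3. Hence tw(G) = 3 exactly.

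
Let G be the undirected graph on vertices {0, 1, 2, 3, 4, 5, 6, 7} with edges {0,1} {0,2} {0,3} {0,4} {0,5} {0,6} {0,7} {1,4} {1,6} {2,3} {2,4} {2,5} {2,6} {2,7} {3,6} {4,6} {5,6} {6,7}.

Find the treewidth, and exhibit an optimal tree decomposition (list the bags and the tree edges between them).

Treewidth 3.
Bags: B1 = {0, 1, 4, 6}  B2 = {0, 2, 4, 6}  B3 = {0, 2, 3, 6}  B4 = {0, 2, 6, 7}  B5 = {0, 2, 5, 6}
Tree: B1–B2, B2–B3, B2–B4, B3–B5

Every bag has size at most 4, so the width is 4 − 1 = 3 and tw(G) ≤ 3. For the lower bound, the 4 vertices {0, 1, 4, 6} are pairwise adjacent, and any tree decomposition puts a clique entirely inside one bag — forcing width ≥ 3. Combining the bounds, tw(G) = 3.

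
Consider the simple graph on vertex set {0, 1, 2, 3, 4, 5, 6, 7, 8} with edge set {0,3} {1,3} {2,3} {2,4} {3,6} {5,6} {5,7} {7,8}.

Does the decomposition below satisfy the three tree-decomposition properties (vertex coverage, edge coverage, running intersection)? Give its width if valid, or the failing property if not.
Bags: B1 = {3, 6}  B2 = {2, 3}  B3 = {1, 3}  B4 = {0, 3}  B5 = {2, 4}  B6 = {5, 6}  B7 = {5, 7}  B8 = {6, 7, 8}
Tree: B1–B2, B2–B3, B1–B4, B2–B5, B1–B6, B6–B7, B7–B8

No — bags containing vertex 6 are not connected in the tree.

A tree decomposition must satisfy three properties: every vertex lies in some bag; for every edge, both endpoints lie together in some bag; and for every vertex, the bags containing it form a connected subtree. Here bags containing vertex 6 are not connected in the tree, so the decomposition is invalid.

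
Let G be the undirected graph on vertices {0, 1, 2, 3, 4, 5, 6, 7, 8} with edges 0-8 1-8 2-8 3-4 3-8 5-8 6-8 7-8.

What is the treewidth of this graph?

A width-1 tree decomposition is:
Bags: B1 = {0, 8}  B2 = {3, 8}  B3 = {2, 8}  B4 = {3, 4}  B5 = {6, 8}  B6 = {5, 8}  B7 = {7, 8}  B8 = {1, 8}
Tree: B1–B2, B1–B3, B2–B4, B1–B5, B2–B6, B6–B7, B3–B8
The largest bag has 2 vertices, giving width 1; this decomposition certifies tw(G) ≤ 1. Any graph with an edge has treewidth ≥ 1, and G has the edge 0–8. The upper and lower bounds meet at 1, so that is the treewidth.

1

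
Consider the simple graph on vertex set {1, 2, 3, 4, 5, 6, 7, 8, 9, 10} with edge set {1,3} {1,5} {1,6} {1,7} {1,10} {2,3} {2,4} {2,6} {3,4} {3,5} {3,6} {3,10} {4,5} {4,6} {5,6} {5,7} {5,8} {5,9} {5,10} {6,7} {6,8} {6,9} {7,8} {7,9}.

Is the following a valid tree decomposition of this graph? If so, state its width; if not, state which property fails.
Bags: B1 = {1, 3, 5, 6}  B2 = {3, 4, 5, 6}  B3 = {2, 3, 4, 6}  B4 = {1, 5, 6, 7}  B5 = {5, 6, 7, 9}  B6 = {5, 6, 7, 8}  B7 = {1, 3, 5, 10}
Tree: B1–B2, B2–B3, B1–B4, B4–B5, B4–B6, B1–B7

Checking the three conditions: (i) the bags cover all of {1, 2, 3, 4, 5, 6, 7, 8, 9, 10}; (ii) for each edge, some bag contains both endpoints; (iii) the bags containing any fixed vertex form a subtree. All hold, so the decomposition is valid with width 4 − 1 = 3.

Yes; width 3.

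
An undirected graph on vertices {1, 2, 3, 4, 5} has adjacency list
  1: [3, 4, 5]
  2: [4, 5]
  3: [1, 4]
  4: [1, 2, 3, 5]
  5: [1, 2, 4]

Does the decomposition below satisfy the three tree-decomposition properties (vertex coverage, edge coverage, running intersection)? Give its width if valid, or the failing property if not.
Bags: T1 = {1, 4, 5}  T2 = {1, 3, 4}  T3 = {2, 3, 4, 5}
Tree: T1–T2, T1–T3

No — bags containing vertex 3 are not connected in the tree.

A tree decomposition must satisfy three properties: every vertex lies in some bag; for every edge, both endpoints lie together in some bag; and for every vertex, the bags containing it form a connected subtree. Here bags containing vertex 3 are not connected in the tree, so the decomposition is invalid.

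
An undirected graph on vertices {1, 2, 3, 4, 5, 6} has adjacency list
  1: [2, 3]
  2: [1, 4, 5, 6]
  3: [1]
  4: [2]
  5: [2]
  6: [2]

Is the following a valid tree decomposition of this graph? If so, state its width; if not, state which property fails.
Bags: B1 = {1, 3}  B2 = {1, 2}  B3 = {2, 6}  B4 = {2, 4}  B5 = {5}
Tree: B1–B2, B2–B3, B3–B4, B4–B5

No — edge (2,5) lies in no bag.

A tree decomposition must satisfy three properties: every vertex lies in some bag; for every edge, both endpoints lie together in some bag; and for every vertex, the bags containing it form a connected subtree. Here edge (2,5) lies in no bag, so the decomposition is invalid.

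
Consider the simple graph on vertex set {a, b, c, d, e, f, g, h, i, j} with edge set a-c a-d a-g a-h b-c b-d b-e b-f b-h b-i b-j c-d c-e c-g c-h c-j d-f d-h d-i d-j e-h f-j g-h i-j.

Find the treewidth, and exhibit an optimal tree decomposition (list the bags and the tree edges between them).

Treewidth 3.
Bags: B1 = {a, c, d, h}  B2 = {b, c, d, h}  B3 = {a, c, g, h}  B4 = {b, c, d, j}  B5 = {b, c, e, h}  B6 = {b, d, i, j}  B7 = {b, d, f, j}
Tree: B1–B2, B1–B3, B2–B4, B2–B5, B4–B6, B4–B7

Each bag holds 4 vertices, so the decomposition has width 3, which upper-bounds the treewidth. For the lower bound, the 4 vertices {a, c, d, h} are pairwise adjacent, and any tree decomposition puts a clique entirely inside one bag — forcing width ≥ 3. Therefore the treewidth is 3.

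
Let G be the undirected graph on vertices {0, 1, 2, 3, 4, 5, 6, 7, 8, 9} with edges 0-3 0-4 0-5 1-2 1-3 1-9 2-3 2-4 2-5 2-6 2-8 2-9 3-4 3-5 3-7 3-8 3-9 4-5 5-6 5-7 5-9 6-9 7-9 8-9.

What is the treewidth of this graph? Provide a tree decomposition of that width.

Every bag has size at most 4, so the width is 4 − 1 = 3 and tw(G) ≤ 3. On the other hand G contains the 4-clique {0, 3, 4, 5}. A clique must lie in a single bag of any decomposition, so no decomposition can have width below 3. Combining the bounds, tw(G) = 3.

Treewidth 3.
Bags: B1 = {2, 5, 6, 9}  B2 = {2, 3, 5, 9}  B3 = {1, 2, 3, 9}  B4 = {3, 5, 7, 9}  B5 = {2, 3, 4, 5}  B6 = {2, 3, 8, 9}  B7 = {0, 3, 4, 5}
Tree: B1–B2, B2–B3, B2–B4, B2–B5, B3–B6, B5–B7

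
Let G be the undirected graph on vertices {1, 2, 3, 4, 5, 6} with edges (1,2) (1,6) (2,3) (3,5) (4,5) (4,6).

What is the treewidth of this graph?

A width-2 tree decomposition is:
Bags: B1 = {3, 4, 5}  B2 = {2, 3, 4}  B3 = {1, 2, 4}  B4 = {1, 4, 6}
Tree: B1–B2, B2–B3, B3–B4
Each bag holds 3 vertices, so the decomposition has width 2, which upper-bounds the treewidth. For the lower bound, G contains the cycle 4–5–3–2–1–6–4, so G is not a forest; only forests have treewidth ≤ 1, hence tw(G) ≥ 2. Combining the bounds, tw(G) = 2.

2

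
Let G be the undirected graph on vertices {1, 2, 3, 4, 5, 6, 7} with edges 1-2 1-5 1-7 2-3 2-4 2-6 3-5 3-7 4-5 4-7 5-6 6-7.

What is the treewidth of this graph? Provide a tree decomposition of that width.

Treewidth 3.
Bags: B1 = {2, 3, 5, 7}  B2 = {1, 2, 5, 7}  B3 = {2, 5, 6, 7}  B4 = {2, 4, 5, 7}
Tree: B1–B2, B2–B3, B3–B4

The largest bag has 4 vertices, giving width 3; this decomposition certifies tw(G) ≤ 3. For the lower bound: the 4 vertex sets {2,3}, {1,7}, {5}, {6} are disjoint, each induces a connected subgraph, and every pair is joined by at least one edge of G. Contracting each set to a single vertex therefore yields K_{4} as a minor, and since treewidth is minor-monotone, tw(G) ≥ tw(K_{4}) = 3. The upper and lower bounds meet at 3, so that is the treewidth.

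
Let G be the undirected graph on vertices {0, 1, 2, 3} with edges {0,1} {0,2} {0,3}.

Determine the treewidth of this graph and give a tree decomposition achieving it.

Treewidth 1.
One optimal decomposition is:
Bags: B1 = {0, 2}  B2 = {0, 3}  B3 = {0, 1}
Tree: B1–B2, B1–B3

Every bag has size at most 2, so the width is 2 − 1 = 1 and tw(G) ≤ 1. Any graph with an edge has treewidth ≥ 1, and G has the edge 0–2. Hence tw(G) = 1 exactly.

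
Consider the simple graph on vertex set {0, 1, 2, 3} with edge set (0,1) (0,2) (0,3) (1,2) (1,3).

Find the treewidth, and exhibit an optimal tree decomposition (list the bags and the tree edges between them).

Each bag holds 3 vertices, so the decomposition has width 2, which upper-bounds the treewidth. For the lower bound, the 3 vertices {0, 1, 2} are pairwise adjacent, and any tree decomposition puts a clique entirely inside one bag — forcing width ≥ 2. The upper and lower bounds meet at 2, so that is the treewidth.

Treewidth 2.
One such decomposition:
Bags: B1 = {0, 1, 2}  B2 = {0, 1, 3}
Tree: B1–B2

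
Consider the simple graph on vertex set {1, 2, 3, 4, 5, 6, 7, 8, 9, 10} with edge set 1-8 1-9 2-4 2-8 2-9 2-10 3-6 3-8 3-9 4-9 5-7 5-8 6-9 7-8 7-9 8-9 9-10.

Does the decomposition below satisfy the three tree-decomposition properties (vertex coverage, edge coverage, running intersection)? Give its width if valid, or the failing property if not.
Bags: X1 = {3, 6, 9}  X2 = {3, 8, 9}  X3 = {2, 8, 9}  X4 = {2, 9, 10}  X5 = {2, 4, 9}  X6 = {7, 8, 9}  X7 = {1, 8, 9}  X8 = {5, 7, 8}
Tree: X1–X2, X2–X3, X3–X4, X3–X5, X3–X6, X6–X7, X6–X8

Every vertex of G appears in some bag (union = {1, 2, 3, 4, 5, 6, 7, 8, 9, 10}); every edge is covered by a bag; and for each vertex v the set of bags containing v is connected in the bag tree. The decomposition is therefore valid. The largest bag has 3 vertices, so the width is 2.

Yes; width 2.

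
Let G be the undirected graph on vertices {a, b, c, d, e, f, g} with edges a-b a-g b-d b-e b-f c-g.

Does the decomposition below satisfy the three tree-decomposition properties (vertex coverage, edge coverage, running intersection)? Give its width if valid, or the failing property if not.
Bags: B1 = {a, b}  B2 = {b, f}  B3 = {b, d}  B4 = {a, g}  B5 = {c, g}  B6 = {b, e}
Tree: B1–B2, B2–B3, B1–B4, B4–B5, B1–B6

Yes; width 1.

Every vertex of G appears in some bag (union = {a, b, c, d, e, f, g}); every edge is covered by a bag; and for each vertex v the set of bags containing v is connected in the bag tree. The decomposition is therefore valid. The largest bag has 2 vertices, so the width is 1.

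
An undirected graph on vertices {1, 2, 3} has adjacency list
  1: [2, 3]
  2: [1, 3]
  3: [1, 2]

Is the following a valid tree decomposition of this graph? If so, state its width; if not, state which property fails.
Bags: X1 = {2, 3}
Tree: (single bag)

A tree decomposition must satisfy three properties: every vertex lies in some bag; for every edge, both endpoints lie together in some bag; and for every vertex, the bags containing it form a connected subtree. Here vertex 1 appears in no bag, so the decomposition is invalid.

No — vertex 1 appears in no bag.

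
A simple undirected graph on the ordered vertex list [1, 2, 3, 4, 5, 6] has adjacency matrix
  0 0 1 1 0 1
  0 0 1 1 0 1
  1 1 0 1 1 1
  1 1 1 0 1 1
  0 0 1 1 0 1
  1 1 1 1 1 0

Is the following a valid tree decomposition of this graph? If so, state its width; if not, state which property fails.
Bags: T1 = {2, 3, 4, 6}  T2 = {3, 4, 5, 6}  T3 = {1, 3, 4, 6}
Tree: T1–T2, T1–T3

Yes; width 3.

Checking the three conditions: (i) the bags cover all of {1, 2, 3, 4, 5, 6}; (ii) for each edge, some bag contains both endpoints; (iii) the bags containing any fixed vertex form a subtree. All hold, so the decomposition is valid with width 4 − 1 = 3.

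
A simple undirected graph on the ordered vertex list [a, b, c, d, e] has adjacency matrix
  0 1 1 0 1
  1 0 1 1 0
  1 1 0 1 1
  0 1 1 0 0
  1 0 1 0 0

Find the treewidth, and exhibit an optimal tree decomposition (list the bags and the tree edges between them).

Treewidth 2.
Bags: B1 = {a, c, e}  B2 = {a, b, c}  B3 = {b, c, d}
Tree: B1–B2, B2–B3

The largest bag has 3 vertices, giving width 2; this decomposition certifies tw(G) ≤ 2. For the lower bound, the 3 vertices {b, c, d} are pairwise adjacent, and any tree decomposition puts a clique entirely inside one bag — forcing width ≥ 2. The upper and lower bounds meet at 2, so that is the treewidth.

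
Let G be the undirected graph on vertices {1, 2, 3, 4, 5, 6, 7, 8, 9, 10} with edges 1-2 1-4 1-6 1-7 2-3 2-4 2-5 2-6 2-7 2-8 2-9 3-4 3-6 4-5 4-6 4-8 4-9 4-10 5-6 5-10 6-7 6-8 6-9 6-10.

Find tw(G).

3

A width-3 tree decomposition is:
Bags: B1 = {2, 4, 5, 6}  B2 = {2, 3, 4, 6}  B3 = {1, 2, 4, 6}  B4 = {2, 4, 6, 8}  B5 = {1, 2, 6, 7}  B6 = {4, 5, 6, 10}  B7 = {2, 4, 6, 9}
Tree: B1–B2, B1–B3, B2–B4, B3–B5, B1–B6, B2–B7
Every bag has size at most 4, so the width is 4 − 1 = 3 and tw(G) ≤ 3. Conversely, {1, 2, 4, 6} is a clique of size 4, and the vertices of any clique must share a bag in every tree decomposition; so some bag has ≥ 4 vertices and tw(G) ≥ 3. Therefore the treewidth is 3.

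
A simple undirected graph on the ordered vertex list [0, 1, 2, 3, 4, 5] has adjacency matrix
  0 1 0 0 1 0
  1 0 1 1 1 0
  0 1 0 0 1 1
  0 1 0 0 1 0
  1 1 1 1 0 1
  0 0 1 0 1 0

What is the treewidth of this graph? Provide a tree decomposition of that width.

Treewidth 2.
One such decomposition:
Bags: B1 = {1, 2, 4}  B2 = {0, 1, 4}  B3 = {2, 4, 5}  B4 = {1, 3, 4}
Tree: B1–B2, B1–B3, B2–B4

Every bag has size at most 3, so the width is 3 − 1 = 2 and tw(G) ≤ 2. On the other hand G contains the 3-clique {0, 1, 4}. A clique must lie in a single bag of any decomposition, so no decomposition can have width below 2. The upper and lower bounds meet at 2, so that is the treewidth.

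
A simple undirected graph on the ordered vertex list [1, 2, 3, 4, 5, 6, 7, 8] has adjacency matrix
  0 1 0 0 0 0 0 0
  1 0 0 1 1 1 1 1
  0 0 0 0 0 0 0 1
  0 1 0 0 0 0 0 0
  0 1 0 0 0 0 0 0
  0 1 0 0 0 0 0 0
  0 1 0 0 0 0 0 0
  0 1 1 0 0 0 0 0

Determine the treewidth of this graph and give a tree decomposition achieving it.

Treewidth 1.
Bags: B1 = {2, 6}  B2 = {2, 8}  B3 = {2, 4}  B4 = {2, 5}  B5 = {1, 2}  B6 = {2, 7}  B7 = {3, 8}
Tree: B1–B2, B2–B3, B3–B4, B2–B5, B5–B6, B2–B7

Each bag holds 2 vertices, so the decomposition has width 1, which upper-bounds the treewidth. Since G has at least one edge (e.g. 6–2), it is not an edgeless graph, so tw(G) ≥ 1. Combining the bounds, tw(G) = 1.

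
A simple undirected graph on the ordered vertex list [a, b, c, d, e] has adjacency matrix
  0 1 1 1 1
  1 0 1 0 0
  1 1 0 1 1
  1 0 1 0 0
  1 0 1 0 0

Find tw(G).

2

A width-2 tree decomposition is:
Bags: B1 = {a, c, d}  B2 = {a, b, c}  B3 = {a, c, e}
Tree: B1–B2, B2–B3
Each bag holds 3 vertices, so the decomposition has width 2, which upper-bounds the treewidth. Conversely, {a, c, d} is a clique of size 3, and the vertices of any clique must share a bag in every tree decomposition; so some bag has ≥ 3 vertices and tw(G) ≥ 2. Hence tw(G) = 2 exactly.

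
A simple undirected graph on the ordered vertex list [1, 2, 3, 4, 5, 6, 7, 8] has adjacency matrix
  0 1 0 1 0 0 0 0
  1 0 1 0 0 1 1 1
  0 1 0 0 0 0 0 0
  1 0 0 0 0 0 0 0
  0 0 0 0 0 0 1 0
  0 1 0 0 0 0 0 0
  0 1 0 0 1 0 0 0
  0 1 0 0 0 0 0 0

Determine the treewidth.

A width-1 tree decomposition is:
Bags: B1 = {2, 8}  B2 = {2, 3}  B3 = {1, 2}  B4 = {2, 7}  B5 = {1, 4}  B6 = {5, 7}  B7 = {2, 6}
Tree: B1–B2, B2–B3, B2–B4, B3–B5, B4–B6, B1–B7
The largest bag has 2 vertices, giving width 1; this decomposition certifies tw(G) ≤ 1. G has an edge, so its treewidth is at least 1. The upper and lower bounds meet at 1, so that is the treewidth.

1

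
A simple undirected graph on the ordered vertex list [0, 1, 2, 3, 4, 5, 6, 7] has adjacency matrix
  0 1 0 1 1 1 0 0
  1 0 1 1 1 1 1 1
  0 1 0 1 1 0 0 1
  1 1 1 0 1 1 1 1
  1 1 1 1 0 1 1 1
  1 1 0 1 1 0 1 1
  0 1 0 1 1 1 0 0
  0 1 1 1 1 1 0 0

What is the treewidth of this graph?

A width-4 tree decomposition is:
Bags: B1 = {1, 3, 4, 5, 6}  B2 = {1, 3, 4, 5, 7}  B3 = {0, 1, 3, 4, 5}  B4 = {1, 2, 3, 4, 7}
Tree: B1–B2, B2–B3, B2–B4
The largest bag has 5 vertices, giving width 4; this decomposition certifies tw(G) ≤ 4. On the other hand G contains the 5-clique {1, 2, 3, 4, 7}. A clique must lie in a single bag of any decomposition, so no decomposition can have width below 4. Therefore the treewidth is 4.

4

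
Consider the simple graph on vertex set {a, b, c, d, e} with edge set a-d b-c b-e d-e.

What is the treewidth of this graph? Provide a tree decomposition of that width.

Every bag has size at most 2, so the width is 2 − 1 = 1 and tw(G) ≤ 1. G has an edge, so its treewidth is at least 1. Therefore the treewidth is 1.

Treewidth 1.
One optimal decomposition is:
Bags: B1 = {a, d}  B2 = {d, e}  B3 = {b, e}  B4 = {b, c}
Tree: B1–B2, B2–B3, B3–B4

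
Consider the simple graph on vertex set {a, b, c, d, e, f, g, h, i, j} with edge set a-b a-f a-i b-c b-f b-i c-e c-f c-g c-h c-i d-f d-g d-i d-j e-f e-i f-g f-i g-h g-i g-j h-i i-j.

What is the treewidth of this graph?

A width-3 tree decomposition is:
Bags: B1 = {d, f, g, i}  B2 = {d, g, i, j}  B3 = {c, f, g, i}  B4 = {c, g, h, i}  B5 = {b, c, f, i}  B6 = {a, b, f, i}  B7 = {c, e, f, i}
Tree: B1–B2, B1–B3, B3–B4, B3–B5, B5–B6, B3–B7
Every bag has size at most 4, so the width is 4 − 1 = 3 and tw(G) ≤ 3. Conversely, {d, g, i, j} is a clique of size 4, and the vertices of any clique must share a bag in every tree decomposition; so some bag has ≥ 4 vertices and tw(G) ≥ 3. Combining the bounds, tw(G) = 3.

3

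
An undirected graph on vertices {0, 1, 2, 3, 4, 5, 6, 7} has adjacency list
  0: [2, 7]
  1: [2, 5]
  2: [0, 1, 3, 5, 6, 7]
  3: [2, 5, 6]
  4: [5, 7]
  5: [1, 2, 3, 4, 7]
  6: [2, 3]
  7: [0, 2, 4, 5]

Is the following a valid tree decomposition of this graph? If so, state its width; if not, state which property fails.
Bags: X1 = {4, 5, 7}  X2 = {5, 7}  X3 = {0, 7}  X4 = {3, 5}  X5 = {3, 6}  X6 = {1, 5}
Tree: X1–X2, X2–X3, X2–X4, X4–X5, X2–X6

No — vertex 2 appears in no bag.

A tree decomposition must satisfy three properties: every vertex lies in some bag; for every edge, both endpoints lie together in some bag; and for every vertex, the bags containing it form a connected subtree. Here vertex 2 appears in no bag, so the decomposition is invalid.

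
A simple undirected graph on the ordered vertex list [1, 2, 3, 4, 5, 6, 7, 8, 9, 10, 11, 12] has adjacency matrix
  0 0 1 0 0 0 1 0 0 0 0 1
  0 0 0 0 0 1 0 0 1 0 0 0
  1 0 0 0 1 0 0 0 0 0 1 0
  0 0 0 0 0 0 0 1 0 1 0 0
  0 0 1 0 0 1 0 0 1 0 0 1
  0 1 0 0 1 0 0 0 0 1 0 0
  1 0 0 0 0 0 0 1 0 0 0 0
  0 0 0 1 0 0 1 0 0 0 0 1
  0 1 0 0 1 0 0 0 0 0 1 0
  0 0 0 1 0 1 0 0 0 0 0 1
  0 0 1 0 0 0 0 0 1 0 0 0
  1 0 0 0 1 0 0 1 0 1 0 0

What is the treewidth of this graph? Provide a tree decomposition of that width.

Every bag has size at most 4, so the width is 4 − 1 = 3 and tw(G) ≤ 3. For the lower bound: the 4 vertex sets {4,7,8}, {10}, {12}, {1,3,5,6} are disjoint, each induces a connected subgraph, and every pair is joined by at least one edge of G. Contracting each set to a single vertex therefore yields K_{4} as a minor, and since treewidth is minor-monotone, tw(G) ≥ tw(K_{4}) = 3. Combining the bounds, tw(G) = 3.

Treewidth 3.
Bags: B1 = {4, 7, 8, 10}  B2 = {7, 8, 10, 12}  B3 = {1, 7, 10, 12}  B4 = {1, 6, 10, 12}  B5 = {1, 5, 6, 12}  B6 = {1, 3, 5, 6}  B7 = {2, 3, 5, 6}  B8 = {2, 3, 5, 9}  B9 = {2, 3, 9, 11}
Tree: B1–B2, B2–B3, B3–B4, B4–B5, B5–B6, B6–B7, B7–B8, B8–B9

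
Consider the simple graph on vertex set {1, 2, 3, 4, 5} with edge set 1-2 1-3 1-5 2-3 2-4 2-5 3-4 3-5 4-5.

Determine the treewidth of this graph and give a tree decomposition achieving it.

Every bag has size at most 4, so the width is 4 − 1 = 3 and tw(G) ≤ 3. Conversely, {1, 2, 3, 5} is a clique of size 4, and the vertices of any clique must share a bag in every tree decomposition; so some bag has ≥ 4 vertices and tw(G) ≥ 3. Therefore the treewidth is 3.

Treewidth 3.
Bags: B1 = {1, 2, 3, 5}  B2 = {2, 3, 4, 5}
Tree: B1–B2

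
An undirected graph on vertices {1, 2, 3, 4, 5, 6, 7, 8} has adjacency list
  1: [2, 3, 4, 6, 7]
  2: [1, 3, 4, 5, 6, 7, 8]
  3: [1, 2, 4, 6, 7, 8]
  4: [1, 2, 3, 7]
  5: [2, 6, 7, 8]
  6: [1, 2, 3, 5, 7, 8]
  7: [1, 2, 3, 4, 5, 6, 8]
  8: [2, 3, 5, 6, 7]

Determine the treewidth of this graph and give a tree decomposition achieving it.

Every bag has size at most 5, so the width is 5 − 1 = 4 and tw(G) ≤ 4. Conversely, {2, 3, 6, 7, 8} is a clique of size 5, and the vertices of any clique must share a bag in every tree decomposition; so some bag has ≥ 5 vertices and tw(G) ≥ 4. Combining the bounds, tw(G) = 4.

Treewidth 4.
One such decomposition:
Bags: B1 = {1, 2, 3, 6, 7}  B2 = {2, 3, 6, 7, 8}  B3 = {1, 2, 3, 4, 7}  B4 = {2, 5, 6, 7, 8}
Tree: B1–B2, B1–B3, B2–B4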